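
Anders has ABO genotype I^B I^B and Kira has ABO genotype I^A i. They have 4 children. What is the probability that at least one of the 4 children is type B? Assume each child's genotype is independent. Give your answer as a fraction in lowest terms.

ABO cross I^B I^B × I^A i → 1/2 B, 1/2 AB.
So P(type B) = 1/2 per child.
P(none) = (1/2)^4 = 1/16; P(at least one) = 1 − 1/16 = 15/16.

15/16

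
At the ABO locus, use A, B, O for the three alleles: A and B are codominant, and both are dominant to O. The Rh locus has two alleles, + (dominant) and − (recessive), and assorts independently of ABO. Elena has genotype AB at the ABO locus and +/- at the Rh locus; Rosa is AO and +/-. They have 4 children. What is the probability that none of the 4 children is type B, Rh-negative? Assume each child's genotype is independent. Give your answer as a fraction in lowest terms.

ABO cross AB × AO → 1/2 A, 1/4 B, 1/4 AB.
Rh cross +/- × +/- → 3/4 Rh+, 1/4 Rh-; so P(type B, Rh-negative) = 1/4 × 1/4 = 1/16 per child.
P(not type B, Rh-negative) = 15/16 for one child; (15/16)^4 = 50625/65536.

50625/65536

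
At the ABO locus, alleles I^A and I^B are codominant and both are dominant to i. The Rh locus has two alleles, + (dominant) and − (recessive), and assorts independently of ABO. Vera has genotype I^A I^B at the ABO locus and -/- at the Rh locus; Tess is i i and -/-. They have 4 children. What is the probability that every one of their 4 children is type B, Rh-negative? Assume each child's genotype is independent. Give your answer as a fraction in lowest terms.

ABO cross I^A I^B × i i → 1/2 A, 1/2 B.
Rh cross -/- × -/- → 1 Rh-; so P(type B, Rh-negative) = 1/2 × 1 = 1/2 per child.
All 4 independent: (1/2)^4 = 1/16.

1/16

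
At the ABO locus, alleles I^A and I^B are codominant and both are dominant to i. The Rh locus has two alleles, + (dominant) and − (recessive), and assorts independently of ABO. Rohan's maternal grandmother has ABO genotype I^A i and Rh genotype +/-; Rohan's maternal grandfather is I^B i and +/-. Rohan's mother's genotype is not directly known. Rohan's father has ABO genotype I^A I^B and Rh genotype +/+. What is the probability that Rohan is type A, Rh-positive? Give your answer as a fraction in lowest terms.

3/8

Rohan's mother's ABO genotype from I^A i × I^B i: 1/4 I^A I^B, 1/4 I^A i, 1/4 I^B i, 1/4 i i.
Crossing each possibility with the father I^A I^B and summing P(type A): 1/4·1/4 + 1/4·1/2 + 1/4·1/4 + 1/4·1/2 = 3/8.
Similarly for Rh via the mother's Rh distribution: P(Rh+) = 1.
Independent loci: 3/8 × 1 = 3/8.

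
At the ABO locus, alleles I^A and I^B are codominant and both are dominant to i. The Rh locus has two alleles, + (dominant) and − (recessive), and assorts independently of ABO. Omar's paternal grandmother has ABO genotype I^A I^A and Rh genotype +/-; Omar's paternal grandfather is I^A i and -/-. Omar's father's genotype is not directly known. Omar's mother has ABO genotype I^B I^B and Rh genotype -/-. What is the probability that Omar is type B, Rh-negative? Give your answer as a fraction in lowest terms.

3/16

Omar's father's ABO genotype from I^A I^A × I^A i: 1/2 I^A I^A, 1/2 I^A i.
Crossing each possibility with the mother I^B I^B and summing P(type B): 1/2·0 + 1/2·1/2 = 1/4.
Similarly for Rh via the father's Rh distribution: P(Rh-) = 3/4.
Independent loci: 1/4 × 3/4 = 3/16.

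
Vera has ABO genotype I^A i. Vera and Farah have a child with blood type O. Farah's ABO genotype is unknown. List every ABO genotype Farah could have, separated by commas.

For each candidate genotype of Farah, check whether crossing it with I^A i can produce every observed child phenotype.
  I^A I^A → possible child types {A} ✗
  I^A I^B → possible child types {A, B, AB} ✗
  I^A i → possible child types {O, A} ✓
  I^B I^B → possible child types {B, AB} ✗
  I^B i → possible child types {O, A, B, AB} ✓
  i i → possible child types {O, A} ✓

I^A i, I^B i, i i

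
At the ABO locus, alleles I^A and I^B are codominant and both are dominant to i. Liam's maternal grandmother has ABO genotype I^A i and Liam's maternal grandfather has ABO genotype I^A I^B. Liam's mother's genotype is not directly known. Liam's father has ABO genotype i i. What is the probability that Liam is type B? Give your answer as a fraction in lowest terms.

Liam's mother's ABO genotype from I^A i × I^A I^B: 1/4 I^A I^A, 1/4 I^A I^B, 1/4 I^A i, 1/4 I^B i.
Crossing each possibility with the father i i and summing P(type B): 1/4·0 + 1/4·1/2 + 1/4·0 + 1/4·1/2 = 1/4.

1/4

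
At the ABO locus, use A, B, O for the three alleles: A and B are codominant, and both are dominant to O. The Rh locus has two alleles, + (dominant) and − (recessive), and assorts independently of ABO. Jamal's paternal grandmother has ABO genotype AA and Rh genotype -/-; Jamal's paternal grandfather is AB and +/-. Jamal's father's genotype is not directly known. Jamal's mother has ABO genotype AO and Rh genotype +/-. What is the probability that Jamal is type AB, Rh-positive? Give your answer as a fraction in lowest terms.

5/64

Jamal's father's ABO genotype from AA × AB: 1/2 AA, 1/2 AB.
Crossing each possibility with the mother AO and summing P(type AB): 1/2·0 + 1/2·1/4 = 1/8.
Similarly for Rh via the father's Rh distribution: P(Rh+) = 5/8.
Independent loci: 1/8 × 5/8 = 5/64.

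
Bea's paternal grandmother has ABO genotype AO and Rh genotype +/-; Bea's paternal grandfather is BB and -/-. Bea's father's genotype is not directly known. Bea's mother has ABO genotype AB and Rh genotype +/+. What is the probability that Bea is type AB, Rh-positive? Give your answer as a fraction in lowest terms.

3/8

Bea's father's ABO genotype from AO × BB: 1/2 AB, 1/2 BO.
Crossing each possibility with the mother AB and summing P(type AB): 1/2·1/2 + 1/2·1/4 = 3/8.
Similarly for Rh via the father's Rh distribution: P(Rh+) = 1.
Independent loci: 3/8 × 1 = 3/8.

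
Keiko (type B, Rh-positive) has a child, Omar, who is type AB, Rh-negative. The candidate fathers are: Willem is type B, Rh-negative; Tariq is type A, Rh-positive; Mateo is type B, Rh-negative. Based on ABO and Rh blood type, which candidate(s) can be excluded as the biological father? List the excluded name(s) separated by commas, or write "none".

Willem, Mateo

A candidate is excluded only if no genotype consistent with his phenotype could produce a type AB, Rh-negative child with a type B, Rh-positive mother.
Willem (type B, Rh-): no genotype consistent with that phenotype can produce a type-AB Rh- child with a type-B mother.
Mateo (type B, Rh-): no genotype consistent with that phenotype can produce a type-AB Rh- child with a type-B mother.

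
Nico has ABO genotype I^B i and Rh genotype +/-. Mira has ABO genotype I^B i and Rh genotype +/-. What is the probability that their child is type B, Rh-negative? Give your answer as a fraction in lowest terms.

ABO cross I^B i × I^B i → offspring phenotypes: 1/4 O, 3/4 B.
Rh cross +/- × +/- → 3/4 Rh+, 1/4 Rh-.
Independent loci: P(type B, Rh-negative) = 3/4 × 1/4 = 3/16.

3/16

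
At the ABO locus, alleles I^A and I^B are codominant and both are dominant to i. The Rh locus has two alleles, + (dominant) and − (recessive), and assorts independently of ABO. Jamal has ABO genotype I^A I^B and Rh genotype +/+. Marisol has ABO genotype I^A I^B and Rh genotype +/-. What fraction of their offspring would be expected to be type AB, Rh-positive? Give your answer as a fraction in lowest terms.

ABO cross I^A I^B × I^A I^B → offspring phenotypes: 1/4 A, 1/4 B, 1/2 AB.
Rh cross +/+ × +/- → 1 Rh+.
Independent loci: P(type AB, Rh-positive) = 1/2 × 1 = 1/2.

1/2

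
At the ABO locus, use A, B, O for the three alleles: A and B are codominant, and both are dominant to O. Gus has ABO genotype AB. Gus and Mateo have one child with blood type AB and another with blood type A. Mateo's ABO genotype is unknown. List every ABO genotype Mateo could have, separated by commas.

AA, AB, AO, BO

For each candidate genotype of Mateo, check whether crossing it with AB can produce every observed child phenotype.
  AA → possible child types {A, AB} ✓
  AB → possible child types {A, B, AB} ✓
  AO → possible child types {A, B, AB} ✓
  BB → possible child types {B, AB} ✗
  BO → possible child types {A, B, AB} ✓
  OO → possible child types {A, B} ✗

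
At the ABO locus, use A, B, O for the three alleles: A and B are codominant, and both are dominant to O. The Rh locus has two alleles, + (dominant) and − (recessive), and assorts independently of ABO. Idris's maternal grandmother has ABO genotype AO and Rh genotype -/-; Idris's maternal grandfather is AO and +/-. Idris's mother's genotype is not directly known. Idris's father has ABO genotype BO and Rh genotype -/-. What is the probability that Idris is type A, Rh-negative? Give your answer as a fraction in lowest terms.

Idris's mother's ABO genotype from AO × AO: 1/4 AA, 1/2 AO, 1/4 OO.
Crossing each possibility with the father BO and summing P(type A): 1/4·1/2 + 1/2·1/4 + 1/4·0 = 1/4.
Similarly for Rh via the mother's Rh distribution: P(Rh-) = 3/4.
Independent loci: 1/4 × 3/4 = 3/16.

3/16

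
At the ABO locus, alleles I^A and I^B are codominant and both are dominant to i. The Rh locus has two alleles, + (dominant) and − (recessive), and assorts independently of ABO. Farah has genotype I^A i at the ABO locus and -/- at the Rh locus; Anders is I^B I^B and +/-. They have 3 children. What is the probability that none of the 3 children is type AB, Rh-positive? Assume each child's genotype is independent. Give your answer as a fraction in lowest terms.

27/64

ABO cross I^A i × I^B I^B → 1/2 B, 1/2 AB.
Rh cross -/- × +/- → 1/2 Rh+, 1/2 Rh-; so P(type AB, Rh-positive) = 1/2 × 1/2 = 1/4 per child.
P(not type AB, Rh-positive) = 3/4 for one child; (3/4)^3 = 27/64.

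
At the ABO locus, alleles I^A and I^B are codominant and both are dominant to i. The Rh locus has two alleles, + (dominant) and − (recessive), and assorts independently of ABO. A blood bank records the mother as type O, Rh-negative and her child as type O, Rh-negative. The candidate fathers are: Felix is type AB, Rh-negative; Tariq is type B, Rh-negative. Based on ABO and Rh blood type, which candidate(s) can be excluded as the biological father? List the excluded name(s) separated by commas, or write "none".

Felix

A candidate is excluded only if no genotype consistent with his phenotype could produce a type O, Rh-negative child with a type O, Rh-negative mother.
Felix (type AB, Rh-): no genotype consistent with that phenotype can produce a type-O Rh- child with a type-O mother.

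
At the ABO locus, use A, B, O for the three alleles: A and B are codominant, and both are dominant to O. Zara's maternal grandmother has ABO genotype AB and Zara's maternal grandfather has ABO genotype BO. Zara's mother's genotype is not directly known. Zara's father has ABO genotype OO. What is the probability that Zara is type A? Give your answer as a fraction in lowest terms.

1/4

Zara's mother's ABO genotype from AB × BO: 1/4 AB, 1/4 AO, 1/4 BB, 1/4 BO.
Crossing each possibility with the father OO and summing P(type A): 1/4·1/2 + 1/4·1/2 + 1/4·0 + 1/4·0 = 1/4.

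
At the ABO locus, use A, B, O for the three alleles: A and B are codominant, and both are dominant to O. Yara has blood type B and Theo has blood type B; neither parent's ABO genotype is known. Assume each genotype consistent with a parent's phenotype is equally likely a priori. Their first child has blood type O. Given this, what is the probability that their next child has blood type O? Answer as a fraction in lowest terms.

Possible genotypes: Yara ∈ {BB, BO}; Theo ∈ {BB, BO}.
Weight each parental genotype pair by prior × P(type-O child):
  BO × BO: posterior weight 1; P(next child type O) = 1/4.
Weighted sum = 1/4.

1/4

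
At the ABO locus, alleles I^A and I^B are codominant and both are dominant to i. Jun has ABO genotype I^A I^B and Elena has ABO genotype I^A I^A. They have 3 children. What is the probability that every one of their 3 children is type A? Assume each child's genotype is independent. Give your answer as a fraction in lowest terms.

ABO cross I^A I^B × I^A I^A → 1/2 A, 1/2 AB.
So P(type A) = 1/2 per child.
All 3 independent: (1/2)^3 = 1/8.

1/8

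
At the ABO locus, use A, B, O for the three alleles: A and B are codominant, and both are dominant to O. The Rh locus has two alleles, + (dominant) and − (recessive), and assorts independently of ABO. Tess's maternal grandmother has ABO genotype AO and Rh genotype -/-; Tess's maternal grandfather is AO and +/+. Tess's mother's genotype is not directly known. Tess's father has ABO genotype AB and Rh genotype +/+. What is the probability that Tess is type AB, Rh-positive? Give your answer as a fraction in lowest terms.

1/4

Tess's mother's ABO genotype from AO × AO: 1/4 AA, 1/2 AO, 1/4 OO.
Crossing each possibility with the father AB and summing P(type AB): 1/4·1/2 + 1/2·1/4 + 1/4·0 = 1/4.
Similarly for Rh via the mother's Rh distribution: P(Rh+) = 1.
Independent loci: 1/4 × 1 = 1/4.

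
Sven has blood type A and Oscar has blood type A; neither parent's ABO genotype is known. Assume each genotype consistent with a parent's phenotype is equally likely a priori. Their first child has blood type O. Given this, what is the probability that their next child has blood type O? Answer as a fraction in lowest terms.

Possible genotypes: Sven ∈ {AA, AO}; Oscar ∈ {AA, AO}.
Weight each parental genotype pair by prior × P(type-O child):
  AO × AO: posterior weight 1; P(next child type O) = 1/4.
Weighted sum = 1/4.

1/4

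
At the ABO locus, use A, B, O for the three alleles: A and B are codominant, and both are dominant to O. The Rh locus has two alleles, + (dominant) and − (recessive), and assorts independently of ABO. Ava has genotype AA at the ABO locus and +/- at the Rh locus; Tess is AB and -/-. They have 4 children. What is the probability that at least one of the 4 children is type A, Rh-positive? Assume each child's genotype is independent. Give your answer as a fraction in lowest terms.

ABO cross AA × AB → 1/2 A, 1/2 AB.
Rh cross +/- × -/- → 1/2 Rh+, 1/2 Rh-; so P(type A, Rh-positive) = 1/2 × 1/2 = 1/4 per child.
P(none) = (3/4)^4 = 81/256; P(at least one) = 1 − 81/256 = 175/256.

175/256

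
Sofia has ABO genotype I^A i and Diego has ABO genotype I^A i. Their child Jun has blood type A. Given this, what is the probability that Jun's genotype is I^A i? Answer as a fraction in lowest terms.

2/3

Cross I^A i × I^A i → 1/4 I^A I^A, 1/2 I^A i, 1/4 i i.
Type-A genotypes among offspring: I^A I^A (1/4), I^A i (1/2); total 3/4.
P(I^A i | type A) = (1/2) / (3/4) = 2/3.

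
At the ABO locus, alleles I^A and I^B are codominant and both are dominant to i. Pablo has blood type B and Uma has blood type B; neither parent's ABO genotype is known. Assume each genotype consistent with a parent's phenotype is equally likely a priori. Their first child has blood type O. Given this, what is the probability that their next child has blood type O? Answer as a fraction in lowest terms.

Possible genotypes: Pablo ∈ {I^B I^B, I^B i}; Uma ∈ {I^B I^B, I^B i}.
Weight each parental genotype pair by prior × P(type-O child):
  I^B i × I^B i: posterior weight 1; P(next child type O) = 1/4.
Weighted sum = 1/4.

1/4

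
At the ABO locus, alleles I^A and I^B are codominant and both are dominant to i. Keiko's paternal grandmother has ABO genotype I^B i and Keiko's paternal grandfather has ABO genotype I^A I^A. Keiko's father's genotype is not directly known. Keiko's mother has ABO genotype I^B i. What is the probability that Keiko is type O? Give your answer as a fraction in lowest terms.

Keiko's father's ABO genotype from I^B i × I^A I^A: 1/2 I^A I^B, 1/2 I^A i.
Crossing each possibility with the mother I^B i and summing P(type O): 1/2·0 + 1/2·1/4 = 1/8.

1/8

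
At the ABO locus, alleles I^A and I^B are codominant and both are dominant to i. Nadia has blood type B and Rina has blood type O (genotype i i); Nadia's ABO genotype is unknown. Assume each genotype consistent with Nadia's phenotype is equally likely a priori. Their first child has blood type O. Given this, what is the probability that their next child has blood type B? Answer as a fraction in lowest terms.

Possible genotypes: Nadia ∈ {I^B I^B, I^B i}; Rina ∈ {i i}.
Weight each parental genotype pair by prior × P(type-O child):
  I^B i × i i: posterior weight 1; P(next child type B) = 1/2.
Weighted sum = 1/2.

1/2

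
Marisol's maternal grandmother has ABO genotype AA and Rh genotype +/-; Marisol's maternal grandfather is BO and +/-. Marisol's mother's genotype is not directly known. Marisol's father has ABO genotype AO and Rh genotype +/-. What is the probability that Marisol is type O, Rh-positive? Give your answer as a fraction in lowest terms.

3/32

Marisol's mother's ABO genotype from AA × BO: 1/2 AB, 1/2 AO.
Crossing each possibility with the father AO and summing P(type O): 1/2·0 + 1/2·1/4 = 1/8.
Similarly for Rh via the mother's Rh distribution: P(Rh+) = 3/4.
Independent loci: 1/8 × 3/4 = 3/32.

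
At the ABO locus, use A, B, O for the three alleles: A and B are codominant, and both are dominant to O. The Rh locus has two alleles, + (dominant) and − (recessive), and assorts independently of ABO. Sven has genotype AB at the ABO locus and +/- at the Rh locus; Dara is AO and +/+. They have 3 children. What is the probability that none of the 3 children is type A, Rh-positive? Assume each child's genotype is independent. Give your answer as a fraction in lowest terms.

1/8

ABO cross AB × AO → 1/2 A, 1/4 B, 1/4 AB.
Rh cross +/- × +/+ → 1 Rh+; so P(type A, Rh-positive) = 1/2 × 1 = 1/2 per child.
P(not type A, Rh-positive) = 1/2 for one child; (1/2)^3 = 1/8.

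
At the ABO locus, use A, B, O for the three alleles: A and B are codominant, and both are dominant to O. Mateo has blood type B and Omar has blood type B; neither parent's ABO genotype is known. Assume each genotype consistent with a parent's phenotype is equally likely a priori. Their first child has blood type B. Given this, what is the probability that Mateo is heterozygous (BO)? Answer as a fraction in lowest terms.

7/15

Possible genotypes: Mateo ∈ {BB, BO}; Omar ∈ {BB, BO}.
Weight each parental genotype pair by prior × P(type-B child):
  BB × BB: posterior weight 4/15.
  BB × BO: posterior weight 4/15.
  BO × BB: posterior weight 4/15.
  BO × BO: posterior weight 1/5.
Sum the posterior weight over pairs where Mateo is BO: 7/15.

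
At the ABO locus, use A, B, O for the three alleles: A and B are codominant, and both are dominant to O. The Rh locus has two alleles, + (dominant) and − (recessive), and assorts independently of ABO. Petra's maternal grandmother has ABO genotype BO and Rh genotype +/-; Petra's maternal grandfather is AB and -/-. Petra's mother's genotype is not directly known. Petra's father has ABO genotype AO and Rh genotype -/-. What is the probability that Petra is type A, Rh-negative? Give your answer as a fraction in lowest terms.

Petra's mother's ABO genotype from BO × AB: 1/4 AB, 1/4 AO, 1/4 BB, 1/4 BO.
Crossing each possibility with the father AO and summing P(type A): 1/4·1/2 + 1/4·3/4 + 1/4·0 + 1/4·1/4 = 3/8.
Similarly for Rh via the mother's Rh distribution: P(Rh-) = 3/4.
Independent loci: 3/8 × 3/4 = 9/32.

9/32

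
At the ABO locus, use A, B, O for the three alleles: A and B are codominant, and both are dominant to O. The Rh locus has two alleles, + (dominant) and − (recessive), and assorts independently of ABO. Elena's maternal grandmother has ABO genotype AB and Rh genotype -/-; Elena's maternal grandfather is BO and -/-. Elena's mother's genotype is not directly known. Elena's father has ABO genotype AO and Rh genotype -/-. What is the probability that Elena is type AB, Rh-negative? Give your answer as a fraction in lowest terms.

Elena's mother's ABO genotype from AB × BO: 1/4 AB, 1/4 AO, 1/4 BB, 1/4 BO.
Crossing each possibility with the father AO and summing P(type AB): 1/4·1/4 + 1/4·0 + 1/4·1/2 + 1/4·1/4 = 1/4.
Similarly for Rh via the mother's Rh distribution: P(Rh-) = 1.
Independent loci: 1/4 × 1 = 1/4.

1/4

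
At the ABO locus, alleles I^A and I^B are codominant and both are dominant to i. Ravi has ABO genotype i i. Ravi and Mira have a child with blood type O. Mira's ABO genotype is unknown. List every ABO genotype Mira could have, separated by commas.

I^A i, I^B i, i i

For each candidate genotype of Mira, check whether crossing it with i i can produce every observed child phenotype.
  I^A I^A → possible child types {A} ✗
  I^A I^B → possible child types {A, B} ✗
  I^A i → possible child types {O, A} ✓
  I^B I^B → possible child types {B} ✗
  I^B i → possible child types {O, B} ✓
  i i → possible child types {O} ✓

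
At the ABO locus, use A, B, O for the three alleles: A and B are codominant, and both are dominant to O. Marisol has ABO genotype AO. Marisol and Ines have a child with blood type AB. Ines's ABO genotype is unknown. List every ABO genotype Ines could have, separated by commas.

For each candidate genotype of Ines, check whether crossing it with AO can produce every observed child phenotype.
  AA → possible child types {A} ✗
  AB → possible child types {A, B, AB} ✓
  AO → possible child types {O, A} ✗
  BB → possible child types {B, AB} ✓
  BO → possible child types {O, A, B, AB} ✓
  OO → possible child types {O, A} ✗

AB, BB, BO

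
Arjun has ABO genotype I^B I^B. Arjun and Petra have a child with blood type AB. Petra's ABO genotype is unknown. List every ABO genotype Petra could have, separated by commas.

I^A I^A, I^A I^B, I^A i

For each candidate genotype of Petra, check whether crossing it with I^B I^B can produce every observed child phenotype.
  I^A I^A → possible child types {AB} ✓
  I^A I^B → possible child types {B, AB} ✓
  I^A i → possible child types {B, AB} ✓
  I^B I^B → possible child types {B} ✗
  I^B i → possible child types {B} ✗
  i i → possible child types {B} ✗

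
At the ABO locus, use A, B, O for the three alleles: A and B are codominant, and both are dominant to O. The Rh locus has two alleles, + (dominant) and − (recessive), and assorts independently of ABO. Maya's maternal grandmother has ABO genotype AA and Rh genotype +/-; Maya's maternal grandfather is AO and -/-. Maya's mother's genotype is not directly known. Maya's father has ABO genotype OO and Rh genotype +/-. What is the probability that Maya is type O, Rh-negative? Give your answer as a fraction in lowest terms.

3/32

Maya's mother's ABO genotype from AA × AO: 1/2 AA, 1/2 AO.
Crossing each possibility with the father OO and summing P(type O): 1/2·0 + 1/2·1/2 = 1/4.
Similarly for Rh via the mother's Rh distribution: P(Rh-) = 3/8.
Independent loci: 1/4 × 3/8 = 3/32.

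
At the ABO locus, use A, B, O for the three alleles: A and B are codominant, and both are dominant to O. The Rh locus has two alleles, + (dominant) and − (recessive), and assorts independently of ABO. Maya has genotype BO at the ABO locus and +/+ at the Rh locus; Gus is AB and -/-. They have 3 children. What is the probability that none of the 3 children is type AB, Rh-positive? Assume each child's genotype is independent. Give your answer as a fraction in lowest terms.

27/64

ABO cross BO × AB → 1/4 A, 1/2 B, 1/4 AB.
Rh cross +/+ × -/- → 1 Rh+; so P(type AB, Rh-positive) = 1/4 × 1 = 1/4 per child.
P(not type AB, Rh-positive) = 3/4 for one child; (3/4)^3 = 27/64.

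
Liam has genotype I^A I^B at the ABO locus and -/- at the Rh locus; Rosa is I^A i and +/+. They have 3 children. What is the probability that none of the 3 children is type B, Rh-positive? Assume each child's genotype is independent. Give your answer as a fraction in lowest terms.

27/64

ABO cross I^A I^B × I^A i → 1/2 A, 1/4 B, 1/4 AB.
Rh cross -/- × +/+ → 1 Rh+; so P(type B, Rh-positive) = 1/4 × 1 = 1/4 per child.
P(not type B, Rh-positive) = 3/4 for one child; (3/4)^3 = 27/64.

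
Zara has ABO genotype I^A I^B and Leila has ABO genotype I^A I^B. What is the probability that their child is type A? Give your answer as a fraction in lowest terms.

1/4

ABO cross I^A I^B × I^A I^B → offspring phenotypes: 1/4 A, 1/4 B, 1/2 AB.
So P(type A) = 1/4.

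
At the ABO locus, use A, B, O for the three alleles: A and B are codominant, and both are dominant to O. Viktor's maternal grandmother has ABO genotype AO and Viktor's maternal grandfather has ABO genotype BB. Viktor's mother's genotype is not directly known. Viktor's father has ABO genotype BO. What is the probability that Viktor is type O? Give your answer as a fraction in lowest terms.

Viktor's mother's ABO genotype from AO × BB: 1/2 AB, 1/2 BO.
Crossing each possibility with the father BO and summing P(type O): 1/2·0 + 1/2·1/4 = 1/8.

1/8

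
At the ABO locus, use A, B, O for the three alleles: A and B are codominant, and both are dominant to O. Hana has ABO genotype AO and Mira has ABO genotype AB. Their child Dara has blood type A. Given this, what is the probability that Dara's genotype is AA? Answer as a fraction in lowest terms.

1/2

Cross AO × AB → 1/4 AA, 1/4 AB, 1/4 AO, 1/4 BO.
Type-A genotypes among offspring: AA (1/4), AO (1/4); total 1/2.
P(AA | type A) = (1/4) / (1/2) = 1/2.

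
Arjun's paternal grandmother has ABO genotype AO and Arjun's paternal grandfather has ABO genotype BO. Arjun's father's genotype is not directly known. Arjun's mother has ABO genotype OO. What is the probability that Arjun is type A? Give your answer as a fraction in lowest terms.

1/4

Arjun's father's ABO genotype from AO × BO: 1/4 AB, 1/4 AO, 1/4 BO, 1/4 OO.
Crossing each possibility with the mother OO and summing P(type A): 1/4·1/2 + 1/4·1/2 + 1/4·0 + 1/4·0 = 1/4.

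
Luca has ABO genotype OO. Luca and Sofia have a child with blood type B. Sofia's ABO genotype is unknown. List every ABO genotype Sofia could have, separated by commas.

AB, BB, BO

For each candidate genotype of Sofia, check whether crossing it with OO can produce every observed child phenotype.
  AA → possible child types {A} ✗
  AB → possible child types {A, B} ✓
  AO → possible child types {O, A} ✗
  BB → possible child types {B} ✓
  BO → possible child types {O, B} ✓
  OO → possible child types {O} ✗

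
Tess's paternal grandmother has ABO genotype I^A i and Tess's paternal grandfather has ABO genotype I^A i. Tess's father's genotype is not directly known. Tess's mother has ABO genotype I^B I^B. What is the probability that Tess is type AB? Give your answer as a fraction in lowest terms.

Tess's father's ABO genotype from I^A i × I^A i: 1/4 I^A I^A, 1/2 I^A i, 1/4 i i.
Crossing each possibility with the mother I^B I^B and summing P(type AB): 1/4·1 + 1/2·1/2 + 1/4·0 = 1/2.

1/2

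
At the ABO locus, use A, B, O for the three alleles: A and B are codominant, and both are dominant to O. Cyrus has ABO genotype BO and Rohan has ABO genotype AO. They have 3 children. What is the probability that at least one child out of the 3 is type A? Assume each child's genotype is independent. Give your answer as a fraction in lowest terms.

37/64

ABO cross BO × AO → 1/4 O, 1/4 A, 1/4 B, 1/4 AB.
So P(type A) = 1/4 per child.
P(none) = (3/4)^3 = 27/64; P(at least one) = 1 − 27/64 = 37/64.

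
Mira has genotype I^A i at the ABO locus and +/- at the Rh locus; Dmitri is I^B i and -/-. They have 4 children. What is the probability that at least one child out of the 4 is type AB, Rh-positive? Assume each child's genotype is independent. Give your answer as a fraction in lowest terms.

1695/4096

ABO cross I^A i × I^B i → 1/4 O, 1/4 A, 1/4 B, 1/4 AB.
Rh cross +/- × -/- → 1/2 Rh+, 1/2 Rh-; so P(type AB, Rh-positive) = 1/4 × 1/2 = 1/8 per child.
P(none) = (7/8)^4 = 2401/4096; P(at least one) = 1 − 2401/4096 = 1695/4096.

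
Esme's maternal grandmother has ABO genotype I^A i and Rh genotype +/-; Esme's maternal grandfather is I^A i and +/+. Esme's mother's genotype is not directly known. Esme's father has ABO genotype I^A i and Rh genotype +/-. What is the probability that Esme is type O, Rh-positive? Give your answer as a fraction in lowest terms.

7/32

Esme's mother's ABO genotype from I^A i × I^A i: 1/4 I^A I^A, 1/2 I^A i, 1/4 i i.
Crossing each possibility with the father I^A i and summing P(type O): 1/4·0 + 1/2·1/4 + 1/4·1/2 = 1/4.
Similarly for Rh via the mother's Rh distribution: P(Rh+) = 7/8.
Independent loci: 1/4 × 7/8 = 7/32.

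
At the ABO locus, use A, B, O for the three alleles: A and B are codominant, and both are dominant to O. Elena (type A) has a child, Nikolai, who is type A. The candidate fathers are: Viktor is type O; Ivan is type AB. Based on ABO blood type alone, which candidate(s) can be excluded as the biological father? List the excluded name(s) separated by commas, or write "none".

none

A candidate is excluded only if no genotype consistent with his phenotype could produce a type A child with a type A mother.
Every candidate has at least one consistent genotype combination, so none can be excluded.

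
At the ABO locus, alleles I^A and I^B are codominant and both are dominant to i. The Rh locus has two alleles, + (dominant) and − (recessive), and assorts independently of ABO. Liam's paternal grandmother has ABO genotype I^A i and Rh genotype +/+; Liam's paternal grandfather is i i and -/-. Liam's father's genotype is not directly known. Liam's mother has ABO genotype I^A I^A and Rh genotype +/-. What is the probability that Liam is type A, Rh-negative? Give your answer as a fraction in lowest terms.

1/4

Liam's father's ABO genotype from I^A i × i i: 1/2 I^A i, 1/2 i i.
Crossing each possibility with the mother I^A I^A and summing P(type A): 1/2·1 + 1/2·1 = 1.
Similarly for Rh via the father's Rh distribution: P(Rh-) = 1/4.
Independent loci: 1 × 1/4 = 1/4.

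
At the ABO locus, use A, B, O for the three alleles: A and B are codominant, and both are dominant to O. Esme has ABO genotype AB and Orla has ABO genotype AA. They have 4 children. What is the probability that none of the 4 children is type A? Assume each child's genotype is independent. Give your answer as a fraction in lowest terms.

ABO cross AB × AA → 1/2 A, 1/2 AB.
So P(type A) = 1/2 per child.
P(not type A) = 1/2 for one child; (1/2)^4 = 1/16.

1/16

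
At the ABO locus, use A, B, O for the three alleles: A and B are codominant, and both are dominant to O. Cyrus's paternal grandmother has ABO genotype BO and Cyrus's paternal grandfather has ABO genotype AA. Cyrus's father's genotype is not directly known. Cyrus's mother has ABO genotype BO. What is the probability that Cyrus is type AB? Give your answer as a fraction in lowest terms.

Cyrus's father's ABO genotype from BO × AA: 1/2 AB, 1/2 AO.
Crossing each possibility with the mother BO and summing P(type AB): 1/2·1/4 + 1/2·1/4 = 1/4.

1/4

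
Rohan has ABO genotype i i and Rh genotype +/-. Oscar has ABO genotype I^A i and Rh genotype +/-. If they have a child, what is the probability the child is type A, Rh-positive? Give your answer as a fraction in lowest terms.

ABO cross i i × I^A i → offspring phenotypes: 1/2 O, 1/2 A.
Rh cross +/- × +/- → 3/4 Rh+, 1/4 Rh-.
Independent loci: P(type A, Rh-positive) = 1/2 × 3/4 = 3/8.

3/8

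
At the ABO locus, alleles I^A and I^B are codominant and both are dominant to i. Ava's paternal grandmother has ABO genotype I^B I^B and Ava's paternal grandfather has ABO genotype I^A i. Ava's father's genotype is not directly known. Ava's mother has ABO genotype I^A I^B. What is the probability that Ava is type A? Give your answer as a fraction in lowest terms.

Ava's father's ABO genotype from I^B I^B × I^A i: 1/2 I^A I^B, 1/2 I^B i.
Crossing each possibility with the mother I^A I^B and summing P(type A): 1/2·1/4 + 1/2·1/4 = 1/4.

1/4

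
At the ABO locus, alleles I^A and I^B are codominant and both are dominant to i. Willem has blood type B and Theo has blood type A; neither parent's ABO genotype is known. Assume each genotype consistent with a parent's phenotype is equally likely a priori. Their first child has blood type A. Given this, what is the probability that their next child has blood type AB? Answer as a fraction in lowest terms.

5/12

Possible genotypes: Willem ∈ {I^B I^B, I^B i}; Theo ∈ {I^A I^A, I^A i}.
Weight each parental genotype pair by prior × P(type-A child):
  I^B i × I^A I^A: posterior weight 2/3; P(next child type AB) = 1/2.
  I^B i × I^A i: posterior weight 1/3; P(next child type AB) = 1/4.
Weighted sum = 5/12.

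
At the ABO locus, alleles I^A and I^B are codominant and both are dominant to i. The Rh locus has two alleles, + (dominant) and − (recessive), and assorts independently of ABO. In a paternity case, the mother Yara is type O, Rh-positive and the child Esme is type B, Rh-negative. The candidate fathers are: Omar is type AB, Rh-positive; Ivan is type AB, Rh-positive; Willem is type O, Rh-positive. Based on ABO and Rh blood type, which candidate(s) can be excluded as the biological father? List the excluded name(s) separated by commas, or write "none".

Willem

A candidate is excluded only if no genotype consistent with his phenotype could produce a type B, Rh-negative child with a type O, Rh-positive mother.
Willem (type O, Rh+): no genotype consistent with that phenotype can produce a type-B Rh- child with a type-O mother.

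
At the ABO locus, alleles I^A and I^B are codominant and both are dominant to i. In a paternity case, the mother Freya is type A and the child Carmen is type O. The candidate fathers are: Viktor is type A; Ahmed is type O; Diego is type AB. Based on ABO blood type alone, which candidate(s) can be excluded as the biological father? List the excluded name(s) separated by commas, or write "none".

A candidate is excluded only if no genotype consistent with his phenotype could produce a type O child with a type A mother.
Diego (type AB): no genotype consistent with that phenotype can produce a type-O child with a type-A mother.

Diego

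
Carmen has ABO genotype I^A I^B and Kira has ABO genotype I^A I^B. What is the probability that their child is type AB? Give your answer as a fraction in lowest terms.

1/2

ABO cross I^A I^B × I^A I^B → offspring phenotypes: 1/4 A, 1/4 B, 1/2 AB.
So P(type AB) = 1/2.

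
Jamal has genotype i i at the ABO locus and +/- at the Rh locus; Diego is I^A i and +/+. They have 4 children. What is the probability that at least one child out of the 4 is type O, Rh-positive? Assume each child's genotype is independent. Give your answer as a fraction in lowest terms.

15/16

ABO cross i i × I^A i → 1/2 O, 1/2 A.
Rh cross +/- × +/+ → 1 Rh+; so P(type O, Rh-positive) = 1/2 × 1 = 1/2 per child.
P(none) = (1/2)^4 = 1/16; P(at least one) = 1 − 1/16 = 15/16.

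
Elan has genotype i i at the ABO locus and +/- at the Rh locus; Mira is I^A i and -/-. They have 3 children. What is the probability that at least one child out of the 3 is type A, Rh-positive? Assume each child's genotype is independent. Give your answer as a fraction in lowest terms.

37/64

ABO cross i i × I^A i → 1/2 O, 1/2 A.
Rh cross +/- × -/- → 1/2 Rh+, 1/2 Rh-; so P(type A, Rh-positive) = 1/2 × 1/2 = 1/4 per child.
P(none) = (3/4)^3 = 27/64; P(at least one) = 1 − 27/64 = 37/64.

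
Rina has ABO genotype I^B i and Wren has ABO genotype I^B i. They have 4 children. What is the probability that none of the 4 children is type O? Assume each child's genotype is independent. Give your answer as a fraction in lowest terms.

ABO cross I^B i × I^B i → 1/4 O, 3/4 B.
So P(type O) = 1/4 per child.
P(not type O) = 3/4 for one child; (3/4)^4 = 81/256.

81/256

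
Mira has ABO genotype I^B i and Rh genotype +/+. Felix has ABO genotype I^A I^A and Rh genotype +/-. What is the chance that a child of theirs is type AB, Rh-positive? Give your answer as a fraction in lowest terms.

1/2

ABO cross I^B i × I^A I^A → offspring phenotypes: 1/2 A, 1/2 AB.
Rh cross +/+ × +/- → 1 Rh+.
Independent loci: P(type AB, Rh-positive) = 1/2 × 1 = 1/2.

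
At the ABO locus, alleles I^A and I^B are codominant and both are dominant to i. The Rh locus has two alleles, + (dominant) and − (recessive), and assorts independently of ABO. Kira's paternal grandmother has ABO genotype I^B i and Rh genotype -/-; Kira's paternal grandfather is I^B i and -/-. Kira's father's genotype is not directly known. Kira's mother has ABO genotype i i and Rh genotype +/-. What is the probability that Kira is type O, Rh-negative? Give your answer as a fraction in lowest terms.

Kira's father's ABO genotype from I^B i × I^B i: 1/4 I^B I^B, 1/2 I^B i, 1/4 i i.
Crossing each possibility with the mother i i and summing P(type O): 1/4·0 + 1/2·1/2 + 1/4·1 = 1/2.
Similarly for Rh via the father's Rh distribution: P(Rh-) = 1/2.
Independent loci: 1/2 × 1/2 = 1/4.

1/4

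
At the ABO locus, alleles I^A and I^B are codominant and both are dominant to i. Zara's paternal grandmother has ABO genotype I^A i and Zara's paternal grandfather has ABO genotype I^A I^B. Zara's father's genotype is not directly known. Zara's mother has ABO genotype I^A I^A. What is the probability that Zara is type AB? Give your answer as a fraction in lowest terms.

1/4

Zara's father's ABO genotype from I^A i × I^A I^B: 1/4 I^A I^A, 1/4 I^A I^B, 1/4 I^A i, 1/4 I^B i.
Crossing each possibility with the mother I^A I^A and summing P(type AB): 1/4·0 + 1/4·1/2 + 1/4·0 + 1/4·1/2 = 1/4.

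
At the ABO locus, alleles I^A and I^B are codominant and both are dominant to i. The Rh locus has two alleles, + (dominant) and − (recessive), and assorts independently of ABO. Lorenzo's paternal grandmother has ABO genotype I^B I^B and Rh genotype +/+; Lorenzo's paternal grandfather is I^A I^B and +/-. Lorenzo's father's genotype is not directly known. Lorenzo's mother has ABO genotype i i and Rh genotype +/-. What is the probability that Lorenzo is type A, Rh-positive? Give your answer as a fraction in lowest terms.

Lorenzo's father's ABO genotype from I^B I^B × I^A I^B: 1/2 I^A I^B, 1/2 I^B I^B.
Crossing each possibility with the mother i i and summing P(type A): 1/2·1/2 + 1/2·0 = 1/4.
Similarly for Rh via the father's Rh distribution: P(Rh+) = 7/8.
Independent loci: 1/4 × 7/8 = 7/32.

7/32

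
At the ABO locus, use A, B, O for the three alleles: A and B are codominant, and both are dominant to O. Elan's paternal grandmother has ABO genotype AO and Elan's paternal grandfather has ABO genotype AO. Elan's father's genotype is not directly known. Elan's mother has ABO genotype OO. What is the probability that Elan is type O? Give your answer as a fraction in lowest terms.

Elan's father's ABO genotype from AO × AO: 1/4 AA, 1/2 AO, 1/4 OO.
Crossing each possibility with the mother OO and summing P(type O): 1/4·0 + 1/2·1/2 + 1/4·1 = 1/2.

1/2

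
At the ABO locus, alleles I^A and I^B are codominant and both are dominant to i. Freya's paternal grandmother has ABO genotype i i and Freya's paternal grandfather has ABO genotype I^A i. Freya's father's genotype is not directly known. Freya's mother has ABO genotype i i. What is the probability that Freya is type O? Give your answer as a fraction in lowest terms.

3/4

Freya's father's ABO genotype from i i × I^A i: 1/2 I^A i, 1/2 i i.
Crossing each possibility with the mother i i and summing P(type O): 1/2·1/2 + 1/2·1 = 3/4.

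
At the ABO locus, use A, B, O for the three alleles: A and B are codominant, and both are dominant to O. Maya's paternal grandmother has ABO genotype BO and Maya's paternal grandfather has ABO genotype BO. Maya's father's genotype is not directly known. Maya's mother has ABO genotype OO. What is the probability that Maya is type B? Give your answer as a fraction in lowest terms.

Maya's father's ABO genotype from BO × BO: 1/4 BB, 1/2 BO, 1/4 OO.
Crossing each possibility with the mother OO and summing P(type B): 1/4·1 + 1/2·1/2 + 1/4·0 = 1/2.

1/2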